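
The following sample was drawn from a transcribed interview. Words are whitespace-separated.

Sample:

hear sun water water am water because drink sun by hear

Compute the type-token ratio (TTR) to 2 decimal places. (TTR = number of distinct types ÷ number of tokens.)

N = 11 tokens, V = 7 types.
TTR = V / N = 7 / 11 = 0.64

0.64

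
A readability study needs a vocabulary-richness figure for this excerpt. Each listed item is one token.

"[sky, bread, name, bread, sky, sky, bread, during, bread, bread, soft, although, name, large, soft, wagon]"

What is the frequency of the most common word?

Frequencies: bread:5, sky:3, name:2, soft:2, during:1, although:1, large:1, wagon:1
Most common: 'bread' with frequency 5.

5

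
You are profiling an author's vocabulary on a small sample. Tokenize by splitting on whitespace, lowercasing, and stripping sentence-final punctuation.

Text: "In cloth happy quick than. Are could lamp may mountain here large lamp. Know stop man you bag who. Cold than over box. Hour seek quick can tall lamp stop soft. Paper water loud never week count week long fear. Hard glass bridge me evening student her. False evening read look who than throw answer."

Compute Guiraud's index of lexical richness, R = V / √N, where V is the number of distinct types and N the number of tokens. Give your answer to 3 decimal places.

N = 55, V = 46.
√N = 7.416198
R = 46 / 7.416198 = 6.203

6.203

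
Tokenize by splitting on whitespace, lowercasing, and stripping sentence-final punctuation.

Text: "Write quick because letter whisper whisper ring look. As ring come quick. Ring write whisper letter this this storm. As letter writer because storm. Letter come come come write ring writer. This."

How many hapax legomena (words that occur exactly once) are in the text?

Frequencies: letter:4, ring:4, come:4, write:3, whisper:3, this:3, quick:2, because:2, as:2, storm:2, writer:2, look:1
Hapax (freq=1): look

1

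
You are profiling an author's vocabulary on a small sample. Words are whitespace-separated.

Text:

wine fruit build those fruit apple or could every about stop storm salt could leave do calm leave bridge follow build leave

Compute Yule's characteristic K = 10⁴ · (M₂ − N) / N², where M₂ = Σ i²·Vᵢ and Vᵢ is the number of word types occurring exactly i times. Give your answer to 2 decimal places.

247.93

Frequencies: leave:3, fruit:2, build:2, could:2, wine:1, those:1, apple:1, or:1, every:1, about:1, stop:1, storm:1, salt:1, do:1, calm:1, bridge:1, follow:1
N = 22. Frequency spectrum: V_1=13, V_2=3, V_3=1
M₂ = 1²·13 + 2²·3 + 3²·1 = 34
K = 10000 × (34 − 22) / 22² = 247.93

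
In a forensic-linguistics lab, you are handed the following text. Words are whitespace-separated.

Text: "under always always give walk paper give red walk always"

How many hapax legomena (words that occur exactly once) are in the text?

Frequencies: always:3, give:2, walk:2, under:1, paper:1, red:1
Hapax (freq=1): paper, red, under

3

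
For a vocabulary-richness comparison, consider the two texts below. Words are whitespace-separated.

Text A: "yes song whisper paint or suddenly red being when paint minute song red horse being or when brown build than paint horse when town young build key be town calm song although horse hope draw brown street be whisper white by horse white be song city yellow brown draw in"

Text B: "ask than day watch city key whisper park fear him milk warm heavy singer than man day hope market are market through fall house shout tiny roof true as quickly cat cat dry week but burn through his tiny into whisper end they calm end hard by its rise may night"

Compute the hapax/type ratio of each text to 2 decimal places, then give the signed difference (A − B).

A: hapax=14, V=28, ratio=0.50
B: hapax=35, V=43, ratio=0.81
Difference = 0.50 − 0.81 = -0.31

-0.31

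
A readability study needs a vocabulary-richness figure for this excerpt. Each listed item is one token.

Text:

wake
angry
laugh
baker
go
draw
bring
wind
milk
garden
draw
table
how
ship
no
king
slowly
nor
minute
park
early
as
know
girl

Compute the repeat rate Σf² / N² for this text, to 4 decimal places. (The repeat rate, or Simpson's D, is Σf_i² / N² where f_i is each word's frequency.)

0.0451

Frequencies: draw:2, wake:1, angry:1, laugh:1, baker:1, go:1, bring:1, wind:1, milk:1, garden:1, table:1, how:1, ship:1, no:1, king:1, slowly:1, nor:1, minute:1, park:1, early:1, … (3 more, each freq 1)
Σf² = 26; N² = 576
Repeat rate = 26 / 576 = 0.0451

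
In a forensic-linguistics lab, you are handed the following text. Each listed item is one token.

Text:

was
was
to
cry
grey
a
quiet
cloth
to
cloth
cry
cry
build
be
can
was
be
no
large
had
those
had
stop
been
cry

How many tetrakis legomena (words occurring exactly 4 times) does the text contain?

1

Frequencies: cry:4, was:3, to:2, cloth:2, be:2, had:2, grey:1, a:1, quiet:1, build:1, can:1, no:1, large:1, those:1, stop:1, been:1
Words with frequency 4: cry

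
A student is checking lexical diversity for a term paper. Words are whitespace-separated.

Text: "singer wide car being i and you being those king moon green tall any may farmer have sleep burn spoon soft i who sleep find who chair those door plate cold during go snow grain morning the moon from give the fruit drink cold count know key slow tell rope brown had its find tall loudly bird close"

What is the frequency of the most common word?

Frequencies: being:2, i:2, those:2, moon:2, tall:2, sleep:2, who:2, find:2, cold:2, the:2, singer:1, wide:1, car:1, and:1, you:1, king:1, green:1, any:1, may:1, farmer:1, … (28 more, each freq 1)
Most common: 'being' with frequency 2.

2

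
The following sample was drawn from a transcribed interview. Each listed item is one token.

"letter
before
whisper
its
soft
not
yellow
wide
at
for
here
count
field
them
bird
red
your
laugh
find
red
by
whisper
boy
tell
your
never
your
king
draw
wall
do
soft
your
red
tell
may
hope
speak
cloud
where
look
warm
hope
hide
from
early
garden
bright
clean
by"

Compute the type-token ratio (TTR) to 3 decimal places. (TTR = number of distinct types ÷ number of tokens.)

N = 50 tokens, V = 40 types.
TTR = V / N = 40 / 50 = 0.800

0.800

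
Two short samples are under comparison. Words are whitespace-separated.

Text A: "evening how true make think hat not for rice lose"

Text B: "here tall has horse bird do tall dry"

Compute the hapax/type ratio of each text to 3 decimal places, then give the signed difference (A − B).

A: hapax=10, V=10, ratio=1.000
B: hapax=6, V=7, ratio=0.857
Difference = 1.000 − 0.857 = 0.143

0.143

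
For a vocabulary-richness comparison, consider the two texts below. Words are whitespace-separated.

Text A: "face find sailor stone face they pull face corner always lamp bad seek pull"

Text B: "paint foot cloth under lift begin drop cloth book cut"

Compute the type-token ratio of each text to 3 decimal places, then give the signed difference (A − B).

TTR(A) = 11/14 = 0.786
TTR(B) = 9/10 = 0.900
Difference = 0.786 − 0.900 = -0.114

-0.114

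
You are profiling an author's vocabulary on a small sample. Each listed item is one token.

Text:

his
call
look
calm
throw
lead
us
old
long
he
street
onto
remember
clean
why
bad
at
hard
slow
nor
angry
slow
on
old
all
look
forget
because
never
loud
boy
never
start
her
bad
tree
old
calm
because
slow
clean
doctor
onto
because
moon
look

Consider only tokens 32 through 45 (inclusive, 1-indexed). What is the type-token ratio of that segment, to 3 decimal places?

Segment tokens 32–45: never, start, her, bad, tree, old, calm, because, slow, clean, doctor, onto, because, moon
Segment N = 14, segment V = 13.
TTR = 13 / 14 = 0.929

0.929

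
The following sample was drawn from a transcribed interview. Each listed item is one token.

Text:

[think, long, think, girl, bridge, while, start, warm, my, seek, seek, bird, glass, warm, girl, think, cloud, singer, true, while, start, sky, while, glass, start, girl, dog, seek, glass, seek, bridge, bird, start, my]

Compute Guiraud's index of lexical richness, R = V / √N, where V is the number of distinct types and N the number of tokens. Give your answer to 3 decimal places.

N = 34, V = 16.
√N = 5.830952
R = 16 / 5.830952 = 2.744

2.744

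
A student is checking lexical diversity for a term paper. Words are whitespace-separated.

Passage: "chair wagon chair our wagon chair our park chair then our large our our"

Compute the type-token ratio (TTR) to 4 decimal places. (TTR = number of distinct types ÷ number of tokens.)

N = 14 tokens, V = 6 types.
TTR = V / N = 6 / 14 = 0.4286

0.4286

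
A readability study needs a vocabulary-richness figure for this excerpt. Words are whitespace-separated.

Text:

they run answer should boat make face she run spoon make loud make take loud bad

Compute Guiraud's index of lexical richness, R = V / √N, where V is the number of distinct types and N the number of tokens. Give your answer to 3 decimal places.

3.000

N = 16, V = 12.
√N = 4.000000
R = 12 / 4.000000 = 3.000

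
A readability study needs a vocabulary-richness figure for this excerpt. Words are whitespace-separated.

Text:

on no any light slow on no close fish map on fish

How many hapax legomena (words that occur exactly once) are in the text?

5

Frequencies: on:3, no:2, fish:2, any:1, light:1, slow:1, close:1, map:1
Hapax (freq=1): any, close, light, map, slow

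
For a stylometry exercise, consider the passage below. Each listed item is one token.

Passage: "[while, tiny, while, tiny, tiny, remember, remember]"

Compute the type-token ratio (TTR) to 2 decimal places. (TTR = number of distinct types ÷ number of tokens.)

0.43

N = 7 tokens, V = 3 types.
TTR = V / N = 3 / 7 = 0.43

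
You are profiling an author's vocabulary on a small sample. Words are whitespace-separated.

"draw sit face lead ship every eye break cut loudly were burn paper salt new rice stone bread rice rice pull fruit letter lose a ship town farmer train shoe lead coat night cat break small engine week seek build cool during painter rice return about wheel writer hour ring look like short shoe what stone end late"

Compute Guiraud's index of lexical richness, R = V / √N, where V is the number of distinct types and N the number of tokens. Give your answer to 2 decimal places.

N = 58, V = 50.
√N = 7.615773
R = 50 / 7.615773 = 6.57

6.57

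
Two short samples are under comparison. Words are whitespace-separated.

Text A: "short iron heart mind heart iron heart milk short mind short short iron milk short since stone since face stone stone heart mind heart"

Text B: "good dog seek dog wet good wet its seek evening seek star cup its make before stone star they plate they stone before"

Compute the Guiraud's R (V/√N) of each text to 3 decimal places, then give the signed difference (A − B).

-1.078

A: V=8, N=24, R=1.633
B: V=13, N=23, R=2.711
Difference = 1.633 − 2.711 = -1.078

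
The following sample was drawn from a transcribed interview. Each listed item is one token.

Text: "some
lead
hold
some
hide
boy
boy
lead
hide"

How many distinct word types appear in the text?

5

Distinct types: {boy, hide, hold, lead, some}
V = 5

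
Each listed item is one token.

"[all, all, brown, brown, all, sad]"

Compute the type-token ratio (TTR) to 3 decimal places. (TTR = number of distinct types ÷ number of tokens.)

N = 6 tokens, V = 3 types.
TTR = V / N = 3 / 6 = 0.500

0.500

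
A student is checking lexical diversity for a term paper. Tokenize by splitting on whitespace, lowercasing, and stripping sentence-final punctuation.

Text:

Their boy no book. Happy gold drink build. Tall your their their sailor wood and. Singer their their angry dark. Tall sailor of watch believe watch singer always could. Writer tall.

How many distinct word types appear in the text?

Distinct types: {always, and, angry, believe, book, boy, build, could, dark, drink, gold, happy, no, of, sailor, singer, tall, their, watch, wood, writer, your}
V = 22

22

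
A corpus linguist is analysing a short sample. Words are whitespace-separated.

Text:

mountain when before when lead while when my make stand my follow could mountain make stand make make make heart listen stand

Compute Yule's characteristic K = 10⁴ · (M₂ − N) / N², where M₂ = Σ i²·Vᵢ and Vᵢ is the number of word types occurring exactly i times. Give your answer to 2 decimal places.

Frequencies: make:5, when:3, stand:3, mountain:2, my:2, before:1, lead:1, while:1, follow:1, could:1, heart:1, listen:1
N = 22. Frequency spectrum: V_1=7, V_2=2, V_3=2, V_5=1
M₂ = 1²·7 + 2²·2 + 3²·2 + 5²·1 = 58
K = 10000 × (58 − 22) / 22² = 743.80

743.80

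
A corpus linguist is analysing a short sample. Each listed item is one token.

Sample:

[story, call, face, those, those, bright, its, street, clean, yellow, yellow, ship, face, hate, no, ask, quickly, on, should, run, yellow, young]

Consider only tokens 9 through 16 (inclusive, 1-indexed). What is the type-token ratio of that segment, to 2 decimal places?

Segment tokens 9–16: clean, yellow, yellow, ship, face, hate, no, ask
Segment N = 8, segment V = 7.
TTR = 7 / 8 = 0.88

0.88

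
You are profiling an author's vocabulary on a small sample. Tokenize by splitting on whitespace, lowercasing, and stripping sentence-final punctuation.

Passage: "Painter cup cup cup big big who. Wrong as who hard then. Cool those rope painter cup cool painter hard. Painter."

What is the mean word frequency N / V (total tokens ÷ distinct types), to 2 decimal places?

N = 21 tokens, V = 11 types.
Mean frequency = N / V = 21 / 11 = 1.91

1.91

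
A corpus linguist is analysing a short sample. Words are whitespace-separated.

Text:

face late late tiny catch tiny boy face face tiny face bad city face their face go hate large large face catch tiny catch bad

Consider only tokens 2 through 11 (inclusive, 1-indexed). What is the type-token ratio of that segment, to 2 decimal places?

0.50

Segment tokens 2–11: late, late, tiny, catch, tiny, boy, face, face, tiny, face
Segment N = 10, segment V = 5.
TTR = 5 / 10 = 0.50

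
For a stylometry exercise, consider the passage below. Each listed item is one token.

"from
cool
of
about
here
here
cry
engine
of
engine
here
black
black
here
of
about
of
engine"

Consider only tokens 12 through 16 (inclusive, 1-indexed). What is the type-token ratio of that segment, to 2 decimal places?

Segment tokens 12–16: black, black, here, of, about
Segment N = 5, segment V = 4.
TTR = 4 / 5 = 0.80

0.80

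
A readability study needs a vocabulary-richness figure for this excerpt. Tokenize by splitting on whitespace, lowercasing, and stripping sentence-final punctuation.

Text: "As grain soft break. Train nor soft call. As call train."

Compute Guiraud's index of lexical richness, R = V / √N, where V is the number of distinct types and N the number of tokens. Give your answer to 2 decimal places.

N = 11, V = 7.
√N = 3.316625
R = 7 / 3.316625 = 2.11

2.11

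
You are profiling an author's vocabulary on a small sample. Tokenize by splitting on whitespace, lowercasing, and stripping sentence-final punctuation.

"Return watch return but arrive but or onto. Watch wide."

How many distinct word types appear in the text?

7

Distinct types: {arrive, but, onto, or, return, watch, wide}
V = 7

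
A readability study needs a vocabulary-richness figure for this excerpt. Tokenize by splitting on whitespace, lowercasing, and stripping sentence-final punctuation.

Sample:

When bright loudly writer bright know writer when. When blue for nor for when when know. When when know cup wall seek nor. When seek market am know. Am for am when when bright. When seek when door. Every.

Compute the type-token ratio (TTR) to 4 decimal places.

N = 39 tokens, V = 15 types.
TTR = V / N = 15 / 39 = 0.3846

0.3846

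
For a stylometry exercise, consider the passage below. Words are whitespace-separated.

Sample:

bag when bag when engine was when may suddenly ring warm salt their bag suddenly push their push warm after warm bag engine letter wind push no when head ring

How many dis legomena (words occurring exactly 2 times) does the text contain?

Frequencies: bag:4, when:4, warm:3, push:3, engine:2, suddenly:2, ring:2, their:2, was:1, may:1, salt:1, after:1, letter:1, wind:1, no:1, head:1
Words with frequency 2: engine, ring, suddenly, their

4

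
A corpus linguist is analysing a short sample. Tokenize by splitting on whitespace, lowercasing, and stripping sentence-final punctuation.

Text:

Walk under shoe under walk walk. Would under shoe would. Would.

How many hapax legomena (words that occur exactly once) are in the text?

0

Frequencies: walk:3, under:3, would:3, shoe:2
Hapax (freq=1): (none)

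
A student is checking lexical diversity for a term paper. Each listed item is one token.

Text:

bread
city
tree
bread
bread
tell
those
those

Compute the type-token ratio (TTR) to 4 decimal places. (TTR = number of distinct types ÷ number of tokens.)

N = 8 tokens, V = 5 types.
TTR = V / N = 5 / 8 = 0.6250

0.6250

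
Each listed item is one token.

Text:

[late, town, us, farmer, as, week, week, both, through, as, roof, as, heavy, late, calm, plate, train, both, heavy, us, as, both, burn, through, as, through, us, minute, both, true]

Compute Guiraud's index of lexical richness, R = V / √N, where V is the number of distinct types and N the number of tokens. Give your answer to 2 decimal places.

N = 30, V = 16.
√N = 5.477226
R = 16 / 5.477226 = 2.92

2.92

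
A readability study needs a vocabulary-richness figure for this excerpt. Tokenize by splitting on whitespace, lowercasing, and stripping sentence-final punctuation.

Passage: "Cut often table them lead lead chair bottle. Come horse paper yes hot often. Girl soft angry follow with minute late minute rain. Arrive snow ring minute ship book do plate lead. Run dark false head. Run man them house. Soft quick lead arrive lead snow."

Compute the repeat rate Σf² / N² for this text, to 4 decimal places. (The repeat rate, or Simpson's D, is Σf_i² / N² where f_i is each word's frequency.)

Frequencies: lead:5, minute:3, often:2, them:2, soft:2, arrive:2, snow:2, run:2, cut:1, table:1, chair:1, bottle:1, come:1, horse:1, paper:1, yes:1, hot:1, girl:1, angry:1, follow:1, … (14 more, each freq 1)
Σf² = 84; N² = 2116
Repeat rate = 84 / 2116 = 0.0397

0.0397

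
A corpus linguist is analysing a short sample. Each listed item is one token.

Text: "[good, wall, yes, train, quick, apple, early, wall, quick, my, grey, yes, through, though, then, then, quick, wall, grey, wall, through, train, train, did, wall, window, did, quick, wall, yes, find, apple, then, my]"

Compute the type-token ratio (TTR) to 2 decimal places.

N = 34 tokens, V = 15 types.
TTR = V / N = 15 / 34 = 0.44

0.44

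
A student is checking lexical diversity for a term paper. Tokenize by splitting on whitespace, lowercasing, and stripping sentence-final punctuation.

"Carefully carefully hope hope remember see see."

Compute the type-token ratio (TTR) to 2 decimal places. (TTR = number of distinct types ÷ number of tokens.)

0.57

N = 7 tokens, V = 4 types.
TTR = V / N = 4 / 7 = 0.57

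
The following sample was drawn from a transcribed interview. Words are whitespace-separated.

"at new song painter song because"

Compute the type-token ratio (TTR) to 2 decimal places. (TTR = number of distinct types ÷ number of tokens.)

N = 6 tokens, V = 5 types.
TTR = V / N = 5 / 6 = 0.83

0.83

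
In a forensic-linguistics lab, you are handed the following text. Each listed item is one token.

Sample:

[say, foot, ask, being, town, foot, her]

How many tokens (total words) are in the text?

Tokens: say, foot, ask, being, town, foot, her
N = 7

7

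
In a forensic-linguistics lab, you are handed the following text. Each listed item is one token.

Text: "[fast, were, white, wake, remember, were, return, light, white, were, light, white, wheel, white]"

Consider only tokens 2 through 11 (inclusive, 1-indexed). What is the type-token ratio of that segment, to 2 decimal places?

0.60

Segment tokens 2–11: were, white, wake, remember, were, return, light, white, were, light
Segment N = 10, segment V = 6.
TTR = 6 / 10 = 0.60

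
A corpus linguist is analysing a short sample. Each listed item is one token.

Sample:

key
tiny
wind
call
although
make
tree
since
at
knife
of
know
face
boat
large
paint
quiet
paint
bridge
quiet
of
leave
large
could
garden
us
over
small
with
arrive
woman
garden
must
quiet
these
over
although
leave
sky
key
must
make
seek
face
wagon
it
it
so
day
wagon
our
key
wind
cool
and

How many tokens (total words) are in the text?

55

Tokens: key, tiny, wind, call, although, make, tree, since, at, knife, of, know, face, boat, large, paint, quiet, paint, bridge, quiet, of, leave, large, could, garden, us, over, small, with, arrive, woman, garden, must, quiet, these, over, although, leave, sky, key, must, make, seek, face, wagon, it, it, so, day, wagon, our, key, wind, cool, and
N = 55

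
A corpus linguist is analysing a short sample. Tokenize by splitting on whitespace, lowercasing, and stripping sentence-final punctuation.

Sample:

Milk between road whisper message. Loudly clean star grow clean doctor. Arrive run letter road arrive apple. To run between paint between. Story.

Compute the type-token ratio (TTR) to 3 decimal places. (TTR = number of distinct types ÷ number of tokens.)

0.739

N = 23 tokens, V = 17 types.
TTR = V / N = 17 / 23 = 0.739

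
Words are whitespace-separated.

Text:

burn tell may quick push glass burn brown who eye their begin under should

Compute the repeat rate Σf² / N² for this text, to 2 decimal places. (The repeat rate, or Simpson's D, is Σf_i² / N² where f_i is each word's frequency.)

0.08

Frequencies: burn:2, tell:1, may:1, quick:1, push:1, glass:1, brown:1, who:1, eye:1, their:1, begin:1, under:1, should:1
Σf² = 16; N² = 196
Repeat rate = 16 / 196 = 0.08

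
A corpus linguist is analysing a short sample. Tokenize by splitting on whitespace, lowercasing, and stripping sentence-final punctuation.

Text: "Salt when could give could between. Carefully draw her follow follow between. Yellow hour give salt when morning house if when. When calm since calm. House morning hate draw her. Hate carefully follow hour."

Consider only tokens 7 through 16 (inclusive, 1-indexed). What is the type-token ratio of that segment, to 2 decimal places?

Segment tokens 7–16: carefully, draw, her, follow, follow, between, yellow, hour, give, salt
Segment N = 10, segment V = 9.
TTR = 9 / 10 = 0.90

0.90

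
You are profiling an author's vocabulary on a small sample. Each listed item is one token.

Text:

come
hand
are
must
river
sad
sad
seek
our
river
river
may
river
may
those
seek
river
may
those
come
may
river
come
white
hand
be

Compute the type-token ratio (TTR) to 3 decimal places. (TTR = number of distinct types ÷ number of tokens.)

N = 26 tokens, V = 12 types.
TTR = V / N = 12 / 26 = 0.462

0.462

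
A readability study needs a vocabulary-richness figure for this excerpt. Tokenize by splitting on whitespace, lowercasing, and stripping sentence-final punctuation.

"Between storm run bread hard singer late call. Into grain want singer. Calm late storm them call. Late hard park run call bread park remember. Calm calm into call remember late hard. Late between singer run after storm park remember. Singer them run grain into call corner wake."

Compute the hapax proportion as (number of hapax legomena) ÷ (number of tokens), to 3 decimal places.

Frequencies: late:5, call:5, run:4, singer:4, storm:3, hard:3, into:3, calm:3, park:3, remember:3, between:2, bread:2, grain:2, them:2, want:1, after:1, corner:1, wake:1
Hapax count = 4; token count = 48.
Ratio = 4 / 48 = 0.083

0.083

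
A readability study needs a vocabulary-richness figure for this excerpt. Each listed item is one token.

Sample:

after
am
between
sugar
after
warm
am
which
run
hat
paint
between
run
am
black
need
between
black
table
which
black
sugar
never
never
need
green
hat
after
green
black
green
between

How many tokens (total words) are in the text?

32

Tokens: after, am, between, sugar, after, warm, am, which, run, hat, paint, between, run, am, black, need, between, black, table, which, black, sugar, never, never, need, green, hat, after, green, black, green, between
N = 32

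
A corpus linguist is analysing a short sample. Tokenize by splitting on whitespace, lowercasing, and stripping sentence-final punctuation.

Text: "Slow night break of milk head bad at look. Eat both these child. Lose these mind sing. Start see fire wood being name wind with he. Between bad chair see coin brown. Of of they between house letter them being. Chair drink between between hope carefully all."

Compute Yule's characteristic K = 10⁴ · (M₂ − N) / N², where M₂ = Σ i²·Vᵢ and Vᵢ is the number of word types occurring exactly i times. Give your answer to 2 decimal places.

126.75

Frequencies: between:4, of:3, bad:2, these:2, see:2, being:2, chair:2, slow:1, night:1, break:1, milk:1, head:1, at:1, look:1, eat:1, both:1, child:1, lose:1, mind:1, sing:1, … (17 more, each freq 1)
N = 47. Frequency spectrum: V_1=30, V_2=5, V_3=1, V_4=1
M₂ = 1²·30 + 2²·5 + 3²·1 + 4²·1 = 75
K = 10000 × (75 − 47) / 47² = 126.75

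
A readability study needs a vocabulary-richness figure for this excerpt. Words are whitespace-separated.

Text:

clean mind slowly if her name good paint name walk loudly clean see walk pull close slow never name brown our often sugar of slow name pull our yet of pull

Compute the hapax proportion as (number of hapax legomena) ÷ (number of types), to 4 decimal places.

0.6667

Frequencies: name:4, pull:3, clean:2, walk:2, slow:2, our:2, of:2, mind:1, slowly:1, if:1, her:1, good:1, paint:1, loudly:1, see:1, close:1, never:1, brown:1, often:1, sugar:1, … (1 more, each freq 1)
Hapax count = 14; type count = 21.
Ratio = 14 / 21 = 0.6667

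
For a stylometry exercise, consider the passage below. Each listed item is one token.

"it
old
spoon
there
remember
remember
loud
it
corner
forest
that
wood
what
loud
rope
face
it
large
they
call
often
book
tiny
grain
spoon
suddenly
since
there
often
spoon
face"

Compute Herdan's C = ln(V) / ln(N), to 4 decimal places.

0.9001

N = 31, V = 22.
ln(V) = 3.091042, ln(N) = 3.433987
C = 3.091042 / 3.433987 = 0.9001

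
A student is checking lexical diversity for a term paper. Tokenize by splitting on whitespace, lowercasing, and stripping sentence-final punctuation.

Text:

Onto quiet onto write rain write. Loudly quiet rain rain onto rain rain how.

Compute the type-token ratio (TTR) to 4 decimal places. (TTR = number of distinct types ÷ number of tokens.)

0.4286

N = 14 tokens, V = 6 types.
TTR = V / N = 6 / 14 = 0.4286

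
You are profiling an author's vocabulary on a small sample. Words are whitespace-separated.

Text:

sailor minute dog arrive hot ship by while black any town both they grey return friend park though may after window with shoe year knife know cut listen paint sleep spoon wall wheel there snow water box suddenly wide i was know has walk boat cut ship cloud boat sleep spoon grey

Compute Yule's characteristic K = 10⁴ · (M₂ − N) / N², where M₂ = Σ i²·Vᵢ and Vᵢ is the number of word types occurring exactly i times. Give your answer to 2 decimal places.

51.78

Frequencies: ship:2, grey:2, know:2, cut:2, sleep:2, spoon:2, boat:2, sailor:1, minute:1, dog:1, arrive:1, hot:1, by:1, while:1, black:1, any:1, town:1, both:1, they:1, return:1, … (25 more, each freq 1)
N = 52. Frequency spectrum: V_1=38, V_2=7
M₂ = 1²·38 + 2²·7 = 66
K = 10000 × (66 − 52) / 52² = 51.78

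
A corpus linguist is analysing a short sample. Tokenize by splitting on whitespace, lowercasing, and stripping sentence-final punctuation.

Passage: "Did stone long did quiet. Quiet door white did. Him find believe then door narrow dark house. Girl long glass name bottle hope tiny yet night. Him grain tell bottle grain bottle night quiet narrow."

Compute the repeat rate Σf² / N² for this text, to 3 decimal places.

Frequencies: did:3, quiet:3, bottle:3, long:2, door:2, him:2, narrow:2, night:2, grain:2, stone:1, white:1, find:1, believe:1, then:1, dark:1, house:1, girl:1, glass:1, name:1, hope:1, … (3 more, each freq 1)
Σf² = 65; N² = 1225
Repeat rate = 65 / 1225 = 0.053

0.053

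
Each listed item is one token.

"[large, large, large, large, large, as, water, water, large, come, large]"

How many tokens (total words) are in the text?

Tokens: large, large, large, large, large, as, water, water, large, come, large
N = 11

11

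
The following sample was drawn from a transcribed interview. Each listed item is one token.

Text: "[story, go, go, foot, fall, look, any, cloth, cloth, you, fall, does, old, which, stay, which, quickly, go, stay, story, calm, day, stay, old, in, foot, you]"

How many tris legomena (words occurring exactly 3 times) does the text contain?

2

Frequencies: go:3, stay:3, story:2, foot:2, fall:2, cloth:2, you:2, old:2, which:2, look:1, any:1, does:1, quickly:1, calm:1, day:1, in:1
Words with frequency 3: go, stay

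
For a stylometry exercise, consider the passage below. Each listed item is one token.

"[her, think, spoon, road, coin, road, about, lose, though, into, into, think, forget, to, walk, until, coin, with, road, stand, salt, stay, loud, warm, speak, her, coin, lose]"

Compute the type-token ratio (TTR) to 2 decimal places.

N = 28 tokens, V = 20 types.
TTR = V / N = 20 / 28 = 0.71

0.71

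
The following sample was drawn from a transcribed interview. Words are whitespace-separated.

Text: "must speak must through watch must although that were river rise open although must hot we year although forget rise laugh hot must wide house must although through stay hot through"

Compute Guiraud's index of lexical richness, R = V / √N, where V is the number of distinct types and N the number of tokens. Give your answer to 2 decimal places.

3.23

N = 31, V = 18.
√N = 5.567764
R = 18 / 5.567764 = 3.23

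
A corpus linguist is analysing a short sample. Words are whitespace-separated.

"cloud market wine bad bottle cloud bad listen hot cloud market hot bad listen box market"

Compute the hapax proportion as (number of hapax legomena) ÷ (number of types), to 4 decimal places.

0.3750

Frequencies: cloud:3, market:3, bad:3, listen:2, hot:2, wine:1, bottle:1, box:1
Hapax count = 3; type count = 8.
Ratio = 3 / 8 = 0.3750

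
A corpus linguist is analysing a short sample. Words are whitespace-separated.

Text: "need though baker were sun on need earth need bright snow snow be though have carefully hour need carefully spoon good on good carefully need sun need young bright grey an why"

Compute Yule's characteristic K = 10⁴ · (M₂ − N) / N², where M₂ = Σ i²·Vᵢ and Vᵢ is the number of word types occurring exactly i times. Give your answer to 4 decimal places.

468.7500

Frequencies: need:6, carefully:3, though:2, sun:2, on:2, bright:2, snow:2, good:2, baker:1, were:1, earth:1, be:1, have:1, hour:1, spoon:1, young:1, grey:1, an:1, why:1
N = 32. Frequency spectrum: V_1=11, V_2=6, V_3=1, V_6=1
M₂ = 1²·11 + 2²·6 + 3²·1 + 6²·1 = 80
K = 10000 × (80 − 32) / 32² = 468.7500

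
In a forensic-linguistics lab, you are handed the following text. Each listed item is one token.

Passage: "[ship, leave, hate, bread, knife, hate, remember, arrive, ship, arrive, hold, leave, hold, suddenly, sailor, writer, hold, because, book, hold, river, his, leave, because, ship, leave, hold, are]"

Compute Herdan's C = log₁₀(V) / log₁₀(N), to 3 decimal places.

0.832

N = 28, V = 16.
log₁₀(V) = 1.204120, log₁₀(N) = 1.447158
C = 1.204120 / 1.447158 = 0.832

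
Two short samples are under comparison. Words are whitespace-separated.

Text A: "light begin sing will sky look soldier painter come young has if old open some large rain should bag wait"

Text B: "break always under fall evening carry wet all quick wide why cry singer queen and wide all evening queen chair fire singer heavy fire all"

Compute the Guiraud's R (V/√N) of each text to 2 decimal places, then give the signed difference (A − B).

A: V=20, N=20, R=4.47
B: V=18, N=25, R=3.60
Difference = 4.47 − 3.60 = 0.87

0.87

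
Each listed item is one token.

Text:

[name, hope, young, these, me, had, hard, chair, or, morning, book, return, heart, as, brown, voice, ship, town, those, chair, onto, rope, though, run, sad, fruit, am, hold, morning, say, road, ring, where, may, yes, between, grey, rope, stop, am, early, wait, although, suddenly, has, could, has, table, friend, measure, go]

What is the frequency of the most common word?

Frequencies: chair:2, morning:2, rope:2, am:2, has:2, name:1, hope:1, young:1, these:1, me:1, had:1, hard:1, or:1, book:1, return:1, heart:1, as:1, brown:1, voice:1, ship:1, … (26 more, each freq 1)
Most common: 'chair' with frequency 2.

2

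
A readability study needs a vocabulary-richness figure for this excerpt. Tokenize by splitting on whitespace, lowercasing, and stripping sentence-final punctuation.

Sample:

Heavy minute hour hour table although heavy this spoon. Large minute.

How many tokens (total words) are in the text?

Tokens: heavy, minute, hour, hour, table, although, heavy, this, spoon, large, minute
N = 11

11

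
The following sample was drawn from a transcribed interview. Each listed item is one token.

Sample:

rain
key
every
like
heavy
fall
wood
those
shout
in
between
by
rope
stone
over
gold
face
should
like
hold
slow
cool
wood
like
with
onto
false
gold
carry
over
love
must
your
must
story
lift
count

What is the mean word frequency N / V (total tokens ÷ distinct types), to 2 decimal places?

N = 37 tokens, V = 31 types.
Mean frequency = N / V = 37 / 31 = 1.19

1.19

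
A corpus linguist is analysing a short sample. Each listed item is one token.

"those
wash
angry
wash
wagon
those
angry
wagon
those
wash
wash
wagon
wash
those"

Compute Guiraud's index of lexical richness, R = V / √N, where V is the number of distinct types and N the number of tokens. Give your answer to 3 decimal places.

N = 14, V = 4.
√N = 3.741657
R = 4 / 3.741657 = 1.069

1.069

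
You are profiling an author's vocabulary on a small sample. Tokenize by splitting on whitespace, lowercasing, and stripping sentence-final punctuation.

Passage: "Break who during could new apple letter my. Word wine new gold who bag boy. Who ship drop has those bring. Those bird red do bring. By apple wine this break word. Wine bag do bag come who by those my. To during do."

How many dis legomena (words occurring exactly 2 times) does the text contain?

8

Frequencies: who:4, wine:3, bag:3, those:3, do:3, break:2, during:2, new:2, apple:2, my:2, word:2, bring:2, by:2, could:1, letter:1, gold:1, boy:1, ship:1, drop:1, has:1, … (5 more, each freq 1)
Words with frequency 2: apple, break, bring, by, during, my, new, word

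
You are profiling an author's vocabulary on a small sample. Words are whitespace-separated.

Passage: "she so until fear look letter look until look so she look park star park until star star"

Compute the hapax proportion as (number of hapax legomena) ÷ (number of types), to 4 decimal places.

Frequencies: look:4, until:3, star:3, she:2, so:2, park:2, fear:1, letter:1
Hapax count = 2; type count = 8.
Ratio = 2 / 8 = 0.2500

0.2500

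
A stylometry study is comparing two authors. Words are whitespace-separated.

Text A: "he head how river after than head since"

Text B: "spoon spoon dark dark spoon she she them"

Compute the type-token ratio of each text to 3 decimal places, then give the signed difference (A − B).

TTR(A) = 7/8 = 0.875
TTR(B) = 4/8 = 0.500
Difference = 0.875 − 0.500 = 0.375

0.375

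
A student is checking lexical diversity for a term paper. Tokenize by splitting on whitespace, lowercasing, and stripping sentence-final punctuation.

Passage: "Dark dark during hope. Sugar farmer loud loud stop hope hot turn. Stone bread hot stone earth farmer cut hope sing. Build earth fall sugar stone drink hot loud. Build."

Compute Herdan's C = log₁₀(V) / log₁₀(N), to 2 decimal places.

0.83

N = 30, V = 17.
log₁₀(V) = 1.230449, log₁₀(N) = 1.477121
C = 1.230449 / 1.477121 = 0.83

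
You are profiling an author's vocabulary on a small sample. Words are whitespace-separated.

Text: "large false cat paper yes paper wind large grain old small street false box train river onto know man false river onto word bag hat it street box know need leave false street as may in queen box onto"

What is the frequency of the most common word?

4

Frequencies: false:4, street:3, box:3, onto:3, large:2, paper:2, river:2, know:2, cat:1, yes:1, wind:1, grain:1, old:1, small:1, train:1, man:1, word:1, bag:1, hat:1, it:1, … (6 more, each freq 1)
Most common: 'false' with frequency 4.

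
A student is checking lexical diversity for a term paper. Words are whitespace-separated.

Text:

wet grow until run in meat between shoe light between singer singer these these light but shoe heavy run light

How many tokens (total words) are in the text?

Tokens: wet, grow, until, run, in, meat, between, shoe, light, between, singer, singer, these, these, light, but, shoe, heavy, run, light
N = 20

20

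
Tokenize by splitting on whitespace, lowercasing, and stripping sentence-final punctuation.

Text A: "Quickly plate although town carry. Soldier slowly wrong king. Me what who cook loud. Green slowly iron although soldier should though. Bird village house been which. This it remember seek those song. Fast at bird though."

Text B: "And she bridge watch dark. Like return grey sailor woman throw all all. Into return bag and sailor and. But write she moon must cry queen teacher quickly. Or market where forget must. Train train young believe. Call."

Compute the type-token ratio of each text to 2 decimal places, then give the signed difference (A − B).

0.07

TTR(A) = 31/36 = 0.86
TTR(B) = 30/38 = 0.79
Difference = 0.86 − 0.79 = 0.07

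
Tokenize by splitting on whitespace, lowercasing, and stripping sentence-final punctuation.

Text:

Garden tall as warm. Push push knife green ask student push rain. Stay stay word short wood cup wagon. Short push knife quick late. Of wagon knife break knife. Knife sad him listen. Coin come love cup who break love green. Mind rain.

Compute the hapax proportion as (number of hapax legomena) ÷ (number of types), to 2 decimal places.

0.64

Frequencies: knife:5, push:4, green:2, rain:2, stay:2, short:2, cup:2, wagon:2, break:2, love:2, garden:1, tall:1, as:1, warm:1, ask:1, student:1, word:1, wood:1, quick:1, late:1, … (8 more, each freq 1)
Hapax count = 18; type count = 28.
Ratio = 18 / 28 = 0.64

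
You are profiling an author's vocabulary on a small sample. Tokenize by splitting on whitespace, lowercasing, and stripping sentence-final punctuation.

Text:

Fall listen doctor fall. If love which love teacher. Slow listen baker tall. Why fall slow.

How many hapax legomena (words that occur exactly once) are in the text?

Frequencies: fall:3, listen:2, love:2, slow:2, doctor:1, if:1, which:1, teacher:1, baker:1, tall:1, why:1
Hapax (freq=1): baker, doctor, if, tall, teacher, which, why

7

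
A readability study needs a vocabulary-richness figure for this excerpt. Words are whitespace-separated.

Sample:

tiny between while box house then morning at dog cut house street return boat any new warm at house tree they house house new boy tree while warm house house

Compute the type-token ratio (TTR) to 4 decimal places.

0.6333

N = 30 tokens, V = 19 types.
TTR = V / N = 19 / 30 = 0.6333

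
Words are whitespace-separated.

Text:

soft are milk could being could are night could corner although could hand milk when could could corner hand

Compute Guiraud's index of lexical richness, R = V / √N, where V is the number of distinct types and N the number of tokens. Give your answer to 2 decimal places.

2.29

N = 19, V = 10.
√N = 4.358899
R = 10 / 4.358899 = 2.29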